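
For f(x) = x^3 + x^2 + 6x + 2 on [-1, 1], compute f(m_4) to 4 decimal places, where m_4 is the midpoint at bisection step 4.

midpoint 0: f = 2 > 0 → [-1, 0]
midpoint -0.5: f = -0.875 < 0 → [-0.5, 0]
midpoint -0.25: f = 0.546875 > 0 → [-0.5, -0.25]
midpoint -0.375: f = -0.1621 < 0 → [-0.375, -0.25]

-0.1621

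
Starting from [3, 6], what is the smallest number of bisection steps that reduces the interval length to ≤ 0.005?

10

Width after n steps is 3/2^n. Need 2^n ≥ 3/0.005 = 600.
2^9 = 512 < 600 ≤ 2^10 = 1024, so n = 10.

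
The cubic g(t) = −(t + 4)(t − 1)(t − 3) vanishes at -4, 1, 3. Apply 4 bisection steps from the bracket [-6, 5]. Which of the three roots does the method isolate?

-4

g(-0.5) = -18.375 < 0, so the root lies in [-6, -0.5]
g(-3.25) = -19.921875 < 0, so the root lies in [-6, -3.25]
g(-4.625) = 26.806641 > 0, so the root lies in [-4.625, -3.25]
g(-3.9375) = -2.1409 < 0, so the root lies in [-4.625, -3.9375]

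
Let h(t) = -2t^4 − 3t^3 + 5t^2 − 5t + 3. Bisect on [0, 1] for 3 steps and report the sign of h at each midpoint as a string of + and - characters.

h(0.5) = 1.25 > 0, so the root lies in [0.5, 1]
h(0.75) = 0.164062 > 0, so the root lies in [0.75, 1]
h(0.875) = -0.729004 < 0, so the root lies in [0.75, 0.875]

++-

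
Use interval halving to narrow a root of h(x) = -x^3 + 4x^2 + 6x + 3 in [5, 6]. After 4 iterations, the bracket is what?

[5.25, 5.3125]

h(5.5) = -9.375 < 0, so the root lies in [5, 5.5]
h(5.25) = 0.046875 > 0, so the root lies in [5.25, 5.5]
h(5.375) = -4.474609 < 0, so the root lies in [5.25, 5.375]
h(5.3125) = -2.1672 < 0, so the root lies in [5.25, 5.3125]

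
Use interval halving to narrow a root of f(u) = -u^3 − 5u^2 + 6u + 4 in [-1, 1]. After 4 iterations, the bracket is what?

m = 0, f(m) = 4 (+); new bracket [-1, 0]
m = -0.5, f(m) = -0.125 (−); new bracket [-0.5, 0]
m = -0.25, f(m) = 2.203125 (+); new bracket [-0.5, -0.25]
m = -0.375, f(m) = 1.0996 (+); new bracket [-0.5, -0.375]

[-0.5, -0.375]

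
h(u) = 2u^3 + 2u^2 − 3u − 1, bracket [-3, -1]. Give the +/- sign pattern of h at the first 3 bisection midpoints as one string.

midpoint -2: h = -3 < 0 → [-2, -1]
midpoint -1.5: h = 1.25 > 0 → [-2, -1.5]
midpoint -1.75: h = -0.34375 < 0 → [-1.75, -1.5]

-+-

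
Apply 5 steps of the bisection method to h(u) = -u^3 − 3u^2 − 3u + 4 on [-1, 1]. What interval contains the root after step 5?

[0.6875, 0.75]

midpoint 0: h = 4 > 0 → [0, 1]
midpoint 0.5: h = 1.625 > 0 → [0.5, 1]
midpoint 0.75: h = -0.359375 < 0 → [0.5, 0.75]
midpoint 0.625: h = 0.709 > 0 → [0.625, 0.75]
midpoint 0.6875: h = 0.1946 > 0 → [0.6875, 0.75]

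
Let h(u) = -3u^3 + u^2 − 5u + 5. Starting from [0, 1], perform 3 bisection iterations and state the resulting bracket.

midpoint 0.5: h = 2.375 > 0 → [0.5, 1]
midpoint 0.75: h = 0.546875 > 0 → [0.75, 1]
midpoint 0.875: h = -0.619141 < 0 → [0.75, 0.875]

[0.75, 0.875]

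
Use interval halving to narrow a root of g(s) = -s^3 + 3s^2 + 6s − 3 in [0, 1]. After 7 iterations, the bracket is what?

midpoint 0.5: g = 0.625 > 0 → [0, 0.5]
midpoint 0.25: g = -1.328125 < 0 → [0.25, 0.5]
midpoint 0.375: g = -0.380859 < 0 → [0.375, 0.5]
midpoint 0.4375: g = 0.1155 > 0 → [0.375, 0.4375]
midpoint 0.40625: g = -0.1344 < 0 → [0.40625, 0.4375]
midpoint 0.421875: g = -0.0099 < 0 → [0.421875, 0.4375]
midpoint 0.4296875: g = 0.0527 > 0 → [0.421875, 0.4296875]

[0.421875, 0.4296875]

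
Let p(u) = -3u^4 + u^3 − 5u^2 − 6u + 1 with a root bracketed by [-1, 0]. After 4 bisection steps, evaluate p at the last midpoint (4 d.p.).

u = -0.5 gives p = 2.4375, positive; keep [-1, -0.5]
u = -0.75 gives p = 1.316406, positive; keep [-1, -0.75]
u = -0.875 gives p = -0.006592, negative; keep [-0.875, -0.75]
u = -0.8125 gives p = 0.7304, positive; keep [-0.875, -0.8125]

0.7304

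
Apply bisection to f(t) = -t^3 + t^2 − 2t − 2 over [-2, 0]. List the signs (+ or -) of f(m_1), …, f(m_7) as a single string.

+-+-++-

t = -1 gives f = 2, positive; keep [-1, 0]
t = -0.5 gives f = -0.625, negative; keep [-1, -0.5]
t = -0.75 gives f = 0.484375, positive; keep [-0.75, -0.5]
t = -0.625 gives f = -0.1152, negative; keep [-0.75, -0.625]
t = -0.6875 gives f = 0.1726, positive; keep [-0.6875, -0.625]
t = -0.65625 gives f = 0.0258, positive; keep [-0.65625, -0.625]
t = -0.640625 gives f = -0.0454, negative; keep [-0.65625, -0.640625]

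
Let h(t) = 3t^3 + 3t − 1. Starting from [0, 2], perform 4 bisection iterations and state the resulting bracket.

[0.25, 0.375]

t = 1 gives h = 5, positive; keep [0, 1]
t = 0.5 gives h = 0.875, positive; keep [0, 0.5]
t = 0.25 gives h = -0.203125, negative; keep [0.25, 0.5]
t = 0.375 gives h = 0.2832, positive; keep [0.25, 0.375]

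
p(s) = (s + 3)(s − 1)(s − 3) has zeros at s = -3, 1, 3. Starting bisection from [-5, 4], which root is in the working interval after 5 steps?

-3

s = -0.5 gives p = 13.125, positive; keep [-5, -0.5]
s = -2.75 gives p = 5.390625, positive; keep [-5, -2.75]
s = -3.875 gives p = -29.326172, negative; keep [-3.875, -2.75]
s = -3.3125 gives p = -8.5071, negative; keep [-3.3125, -2.75]
s = -3.03125 gives p = -0.7598, negative; keep [-3.03125, -2.75]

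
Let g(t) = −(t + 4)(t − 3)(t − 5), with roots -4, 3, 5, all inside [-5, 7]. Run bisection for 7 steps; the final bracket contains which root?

midpoint 1: g = -40 < 0 → [-5, 1]
midpoint -2: g = -70 < 0 → [-5, -2]
midpoint -3.5: g = -27.625 < 0 → [-5, -3.5]
midpoint -4.25: g = 16.7656 > 0 → [-4.25, -3.5]
midpoint -3.875: g = -7.627 < 0 → [-4.25, -3.875]
midpoint -4.0625: g = 4.0002 > 0 → [-4.0625, -3.875]
midpoint -3.96875: g = -1.9532 < 0 → [-4.0625, -3.96875]

-4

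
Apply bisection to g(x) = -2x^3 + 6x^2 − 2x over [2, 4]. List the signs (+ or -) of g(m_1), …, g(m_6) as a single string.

-+--++

x = 3 gives g = -6, negative; keep [2, 3]
x = 2.5 gives g = 1.25, positive; keep [2.5, 3]
x = 2.75 gives g = -1.71875, negative; keep [2.5, 2.75]
x = 2.625 gives g = -0.082, negative; keep [2.5, 2.625]
x = 2.5625 gives g = 0.6206, positive; keep [2.5625, 2.625]
x = 2.59375 gives g = 0.2786, positive; keep [2.59375, 2.625]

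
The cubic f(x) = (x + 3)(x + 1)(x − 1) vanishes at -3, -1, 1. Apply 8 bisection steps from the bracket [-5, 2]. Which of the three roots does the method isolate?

x = -1.5 gives f = 1.875, positive; keep [-5, -1.5]
x = -3.25 gives f = -2.390625, negative; keep [-3.25, -1.5]
x = -2.375 gives f = 2.900391, positive; keep [-3.25, -2.375]
x = -2.8125 gives f = 1.2957, positive; keep [-3.25, -2.8125]
x = -3.03125 gives f = -0.2559, negative; keep [-3.03125, -2.8125]
x = -2.921875 gives f = 0.5889, positive; keep [-3.03125, -2.921875]
x = -2.9765625 gives f = 0.1842, positive; keep [-3.03125, -2.9765625]
x = -3.00390625 gives f = -0.0313, negative; keep [-3.00390625, -2.9765625]

-3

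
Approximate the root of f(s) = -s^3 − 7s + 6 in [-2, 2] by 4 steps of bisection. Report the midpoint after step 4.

0.75

midpoint 0: f = 6 > 0 → [0, 2]
midpoint 1: f = -2 < 0 → [0, 1]
midpoint 0.5: f = 2.375 > 0 → [0.5, 1]
midpoint 0.75: f = 0.3281 > 0 → [0.75, 1]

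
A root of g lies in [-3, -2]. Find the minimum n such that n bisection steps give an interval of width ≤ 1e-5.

17

Width after n steps is 1/2^n. Need 2^n ≥ 1/1e-5 = 100000.
2^16 = 65536 < 100000 ≤ 2^17 = 131072, so n = 17.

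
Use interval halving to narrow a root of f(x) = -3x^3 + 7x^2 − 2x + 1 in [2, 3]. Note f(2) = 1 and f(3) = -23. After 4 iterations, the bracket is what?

f(2.5) = -7.125 < 0, so the root lies in [2, 2.5]
f(2.25) = -2.234375 < 0, so the root lies in [2, 2.25]
f(2.125) = -0.427734 < 0, so the root lies in [2, 2.125]
f(2.0625) = 0.3313 > 0, so the root lies in [2.0625, 2.125]

[2.0625, 2.125]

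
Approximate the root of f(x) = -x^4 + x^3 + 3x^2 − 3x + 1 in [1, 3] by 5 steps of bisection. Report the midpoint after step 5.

1.9375

f(2) = -1 < 0, so the root lies in [1, 2]
f(1.5) = 1.5625 > 0, so the root lies in [1.5, 2]
f(1.75) = 0.917969 > 0, so the root lies in [1.75, 2]
f(1.875) = 0.1541 > 0, so the root lies in [1.875, 2]
f(1.9375) = -0.3694 < 0, so the root lies in [1.875, 1.9375]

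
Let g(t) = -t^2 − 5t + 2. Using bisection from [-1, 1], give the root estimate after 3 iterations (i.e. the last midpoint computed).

0.25

g(0) = 2 > 0, so the root lies in [0, 1]
g(0.5) = -0.75 < 0, so the root lies in [0, 0.5]
g(0.25) = 0.6875 > 0, so the root lies in [0.25, 0.5]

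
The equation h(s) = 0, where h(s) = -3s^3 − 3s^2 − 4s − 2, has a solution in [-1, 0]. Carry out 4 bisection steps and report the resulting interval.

[-0.625, -0.5625]

m = -0.5, h(m) = -0.375 (−); new bracket [-1, -0.5]
m = -0.75, h(m) = 0.578125 (+); new bracket [-0.75, -0.5]
m = -0.625, h(m) = 0.060547 (+); new bracket [-0.625, -0.5]
m = -0.5625, h(m) = -0.1653 (−); new bracket [-0.625, -0.5625]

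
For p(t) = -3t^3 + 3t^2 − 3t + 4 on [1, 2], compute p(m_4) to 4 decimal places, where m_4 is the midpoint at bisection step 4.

midpoint 1.5: p = -3.875 < 0 → [1, 1.5]
midpoint 1.25: p = -0.921875 < 0 → [1, 1.25]
midpoint 1.125: p = 0.150391 > 0 → [1.125, 1.25]
midpoint 1.1875: p = -0.3557 < 0 → [1.125, 1.1875]

-0.3557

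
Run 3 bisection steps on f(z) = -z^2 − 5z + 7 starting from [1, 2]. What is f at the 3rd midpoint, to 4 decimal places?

0.1094

z = 1.5 gives f = -2.75, negative; keep [1, 1.5]
z = 1.25 gives f = -0.8125, negative; keep [1, 1.25]
z = 1.125 gives f = 0.109375, positive; keep [1.125, 1.25]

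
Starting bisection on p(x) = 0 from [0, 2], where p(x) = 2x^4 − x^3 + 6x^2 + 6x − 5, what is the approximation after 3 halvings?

m = 1, p(m) = 8 (+); new bracket [0, 1]
m = 0.5, p(m) = -0.5 (−); new bracket [0.5, 1]
m = 0.75, p(m) = 3.085938 (+); new bracket [0.5, 0.75]

0.75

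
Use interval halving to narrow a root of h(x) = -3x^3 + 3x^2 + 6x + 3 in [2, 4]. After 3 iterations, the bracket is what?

[2, 2.25]

m = 3, h(m) = -33 (−); new bracket [2, 3]
m = 2.5, h(m) = -10.125 (−); new bracket [2, 2.5]
m = 2.25, h(m) = -2.484375 (−); new bracket [2, 2.25]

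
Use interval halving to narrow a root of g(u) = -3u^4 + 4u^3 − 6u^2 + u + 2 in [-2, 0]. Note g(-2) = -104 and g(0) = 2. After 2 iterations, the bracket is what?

[-0.5, 0]

u = -1 gives g = -12, negative; keep [-1, 0]
u = -0.5 gives g = -0.6875, negative; keep [-0.5, 0]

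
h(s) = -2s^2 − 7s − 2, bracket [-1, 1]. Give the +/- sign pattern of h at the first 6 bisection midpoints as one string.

h(0) = -2 < 0, so the root lies in [-1, 0]
h(-0.5) = 1 > 0, so the root lies in [-0.5, 0]
h(-0.25) = -0.375 < 0, so the root lies in [-0.5, -0.25]
h(-0.375) = 0.3438 > 0, so the root lies in [-0.375, -0.25]
h(-0.3125) = -0.0078 < 0, so the root lies in [-0.375, -0.3125]
h(-0.34375) = 0.1699 > 0, so the root lies in [-0.34375, -0.3125]

-+-+-+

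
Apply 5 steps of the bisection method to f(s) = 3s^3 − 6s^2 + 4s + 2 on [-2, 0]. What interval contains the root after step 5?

s = -1 gives f = -11, negative; keep [-1, 0]
s = -0.5 gives f = -1.875, negative; keep [-0.5, 0]
s = -0.25 gives f = 0.578125, positive; keep [-0.5, -0.25]
s = -0.375 gives f = -0.502, negative; keep [-0.375, -0.25]
s = -0.3125 gives f = 0.0725, positive; keep [-0.375, -0.3125]

[-0.375, -0.3125]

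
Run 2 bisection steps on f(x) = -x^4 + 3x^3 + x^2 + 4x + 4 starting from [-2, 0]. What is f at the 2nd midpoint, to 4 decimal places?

1.8125

midpoint -1: f = -3 < 0 → [-1, 0]
midpoint -0.5: f = 1.8125 > 0 → [-1, -0.5]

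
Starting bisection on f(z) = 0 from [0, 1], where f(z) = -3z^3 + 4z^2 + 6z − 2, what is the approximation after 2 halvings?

midpoint 0.5: f = 1.625 > 0 → [0, 0.5]
midpoint 0.25: f = -0.296875 < 0 → [0.25, 0.5]

0.25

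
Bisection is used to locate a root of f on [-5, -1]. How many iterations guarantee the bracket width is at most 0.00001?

Width after n steps is 4/2^n. Need 2^n ≥ 4/0.00001 = 400000.
2^18 = 262144 < 400000 ≤ 2^19 = 524288, so n = 19.

19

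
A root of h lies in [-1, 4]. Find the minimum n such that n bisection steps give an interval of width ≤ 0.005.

10

Width after n steps is 5/2^n. Need 2^n ≥ 5/0.005 = 1000.
2^9 = 512 < 1000 ≤ 2^10 = 1024, so n = 10.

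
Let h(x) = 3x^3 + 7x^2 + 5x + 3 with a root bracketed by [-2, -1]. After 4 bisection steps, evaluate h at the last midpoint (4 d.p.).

0.0798

x = -1.5 gives h = 1.125, positive; keep [-2, -1.5]
x = -1.75 gives h = -0.390625, negative; keep [-1.75, -1.5]
x = -1.625 gives h = 0.486328, positive; keep [-1.75, -1.625]
x = -1.6875 gives h = 0.0798, positive; keep [-1.75, -1.6875]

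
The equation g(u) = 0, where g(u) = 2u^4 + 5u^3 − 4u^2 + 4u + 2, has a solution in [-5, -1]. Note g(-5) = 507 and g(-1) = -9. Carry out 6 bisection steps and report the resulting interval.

[-3.3125, -3.25]

m = -3, g(m) = -19 (−); new bracket [-5, -3]
m = -4, g(m) = 114 (+); new bracket [-4, -3]
m = -3.5, g(m) = 24.75 (+); new bracket [-3.5, -3]
m = -3.25, g(m) = -1.7578 (−); new bracket [-3.5, -3.25]
m = -3.375, g(m) = 10.2134 (+); new bracket [-3.375, -3.25]
m = -3.3125, g(m) = 3.9231 (+); new bracket [-3.3125, -3.25]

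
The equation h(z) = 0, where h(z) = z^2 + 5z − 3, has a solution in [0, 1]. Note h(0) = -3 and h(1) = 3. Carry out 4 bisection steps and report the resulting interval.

z = 0.5 gives h = -0.25, negative; keep [0.5, 1]
z = 0.75 gives h = 1.3125, positive; keep [0.5, 0.75]
z = 0.625 gives h = 0.515625, positive; keep [0.5, 0.625]
z = 0.5625 gives h = 0.1289, positive; keep [0.5, 0.5625]

[0.5, 0.5625]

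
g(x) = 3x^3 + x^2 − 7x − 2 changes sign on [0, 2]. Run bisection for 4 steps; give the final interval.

[1.5, 1.625]

x = 1 gives g = -5, negative; keep [1, 2]
x = 1.5 gives g = -0.125, negative; keep [1.5, 2]
x = 1.75 gives g = 4.890625, positive; keep [1.5, 1.75]
x = 1.625 gives g = 2.1387, positive; keep [1.5, 1.625]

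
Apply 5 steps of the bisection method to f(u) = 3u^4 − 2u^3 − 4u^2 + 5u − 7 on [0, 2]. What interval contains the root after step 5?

[1.5, 1.5625]

u = 1 gives f = -5, negative; keep [1, 2]
u = 1.5 gives f = -0.0625, negative; keep [1.5, 2]
u = 1.75 gives f = 6.917969, positive; keep [1.5, 1.75]
u = 1.625 gives f = 2.8992, positive; keep [1.5, 1.625]
u = 1.5625 gives f = 1.2989, positive; keep [1.5, 1.5625]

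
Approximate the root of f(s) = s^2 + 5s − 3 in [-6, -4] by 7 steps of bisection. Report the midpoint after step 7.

s = -5 gives f = -3, negative; keep [-6, -5]
s = -5.5 gives f = -0.25, negative; keep [-6, -5.5]
s = -5.75 gives f = 1.3125, positive; keep [-5.75, -5.5]
s = -5.625 gives f = 0.5156, positive; keep [-5.625, -5.5]
s = -5.5625 gives f = 0.1289, positive; keep [-5.5625, -5.5]
s = -5.53125 gives f = -0.0615, negative; keep [-5.5625, -5.53125]
s = -5.546875 gives f = 0.0334, positive; keep [-5.546875, -5.53125]

-5.546875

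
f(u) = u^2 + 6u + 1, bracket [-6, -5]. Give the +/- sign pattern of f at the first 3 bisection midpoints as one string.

--+

m = -5.5, f(m) = -1.75 (−); new bracket [-6, -5.5]
m = -5.75, f(m) = -0.4375 (−); new bracket [-6, -5.75]
m = -5.875, f(m) = 0.265625 (+); new bracket [-5.875, -5.75]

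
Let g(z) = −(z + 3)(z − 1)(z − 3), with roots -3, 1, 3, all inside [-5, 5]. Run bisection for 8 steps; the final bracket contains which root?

-3

m = 0, g(m) = -9 (−); new bracket [-5, 0]
m = -2.5, g(m) = -9.625 (−); new bracket [-5, -2.5]
m = -3.75, g(m) = 24.046875 (+); new bracket [-3.75, -2.5]
m = -3.125, g(m) = 3.1582 (+); new bracket [-3.125, -2.5]
m = -2.8125, g(m) = -4.155 (−); new bracket [-3.125, -2.8125]
m = -2.96875, g(m) = -0.7403 (−); new bracket [-3.125, -2.96875]
m = -3.046875, g(m) = 1.1471 (+); new bracket [-3.046875, -2.96875]
m = -3.0078125, g(m) = 0.1881 (+); new bracket [-3.0078125, -2.96875]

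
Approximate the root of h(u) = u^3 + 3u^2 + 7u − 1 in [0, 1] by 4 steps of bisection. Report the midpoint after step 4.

0.1875

m = 0.5, h(m) = 3.375 (+); new bracket [0, 0.5]
m = 0.25, h(m) = 0.953125 (+); new bracket [0, 0.25]
m = 0.125, h(m) = -0.076172 (−); new bracket [0.125, 0.25]
m = 0.1875, h(m) = 0.4246 (+); new bracket [0.125, 0.1875]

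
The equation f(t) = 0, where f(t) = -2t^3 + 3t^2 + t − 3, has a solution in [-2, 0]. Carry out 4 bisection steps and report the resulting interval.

m = -1, f(m) = 1 (+); new bracket [-1, 0]
m = -0.5, f(m) = -2.5 (−); new bracket [-1, -0.5]
m = -0.75, f(m) = -1.21875 (−); new bracket [-1, -0.75]
m = -0.875, f(m) = -0.2383 (−); new bracket [-1, -0.875]

[-1, -0.875]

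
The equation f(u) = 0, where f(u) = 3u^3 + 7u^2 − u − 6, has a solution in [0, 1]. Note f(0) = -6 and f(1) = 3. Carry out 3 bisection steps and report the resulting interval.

midpoint 0.5: f = -4.375 < 0 → [0.5, 1]
midpoint 0.75: f = -1.546875 < 0 → [0.75, 1]
midpoint 0.875: f = 0.494141 > 0 → [0.75, 0.875]

[0.75, 0.875]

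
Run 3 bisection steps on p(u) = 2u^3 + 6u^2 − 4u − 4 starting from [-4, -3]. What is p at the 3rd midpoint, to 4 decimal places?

0.9570

u = -3.5 gives p = -2.25, negative; keep [-3.5, -3]
u = -3.25 gives p = 3.71875, positive; keep [-3.5, -3.25]
u = -3.375 gives p = 0.957031, positive; keep [-3.5, -3.375]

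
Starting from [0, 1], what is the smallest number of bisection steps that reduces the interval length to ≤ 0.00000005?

25

Width after n steps is 1/2^n. Need 2^n ≥ 1/0.00000005 = 20000000.
2^24 = 16777216 < 20000000 ≤ 2^25 = 33554432, so n = 25.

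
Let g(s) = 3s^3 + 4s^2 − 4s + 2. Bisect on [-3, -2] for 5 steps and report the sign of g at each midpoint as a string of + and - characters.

s = -2.5 gives g = -9.875, negative; keep [-2.5, -2]
s = -2.25 gives g = -2.921875, negative; keep [-2.25, -2]
s = -2.125 gives g = -0.224609, negative; keep [-2.125, -2]
s = -2.0625 gives g = 0.9446, positive; keep [-2.125, -2.0625]
s = -2.09375 gives g = 0.3745, positive; keep [-2.125, -2.09375]

---++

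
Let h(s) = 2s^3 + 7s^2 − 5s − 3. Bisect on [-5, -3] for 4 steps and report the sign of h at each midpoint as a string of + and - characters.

+---

s = -4 gives h = 1, positive; keep [-5, -4]
s = -4.5 gives h = -21, negative; keep [-4.5, -4]
s = -4.25 gives h = -8.84375, negative; keep [-4.25, -4]
s = -4.125 gives h = -3.6445, negative; keep [-4.125, -4]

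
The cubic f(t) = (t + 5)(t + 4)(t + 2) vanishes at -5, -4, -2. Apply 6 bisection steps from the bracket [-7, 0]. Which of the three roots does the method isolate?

f(-3.5) = -1.125 < 0, so the root lies in [-3.5, 0]
f(-1.75) = 1.828125 > 0, so the root lies in [-3.5, -1.75]
f(-2.625) = -2.041016 < 0, so the root lies in [-2.625, -1.75]
f(-2.1875) = -0.9558 < 0, so the root lies in [-2.1875, -1.75]
f(-1.96875) = 0.1924 > 0, so the root lies in [-2.1875, -1.96875]
f(-2.078125) = -0.4387 < 0, so the root lies in [-2.078125, -1.96875]

-2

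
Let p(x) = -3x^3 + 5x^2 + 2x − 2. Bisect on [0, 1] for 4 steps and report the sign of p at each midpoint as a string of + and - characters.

midpoint 0.5: p = -0.125 < 0 → [0.5, 1]
midpoint 0.75: p = 1.046875 > 0 → [0.5, 0.75]
midpoint 0.625: p = 0.470703 > 0 → [0.5, 0.625]
midpoint 0.5625: p = 0.1731 > 0 → [0.5, 0.5625]

-+++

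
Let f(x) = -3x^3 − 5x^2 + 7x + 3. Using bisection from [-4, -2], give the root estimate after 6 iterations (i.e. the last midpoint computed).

midpoint -3: f = 18 > 0 → [-3, -2]
midpoint -2.5: f = 1.125 > 0 → [-2.5, -2]
midpoint -2.25: f = -3.890625 < 0 → [-2.5, -2.25]
midpoint -2.375: f = -1.6387 < 0 → [-2.5, -2.375]
midpoint -2.4375: f = -0.323 < 0 → [-2.5, -2.4375]
midpoint -2.46875: f = 0.3842 > 0 → [-2.46875, -2.4375]

-2.46875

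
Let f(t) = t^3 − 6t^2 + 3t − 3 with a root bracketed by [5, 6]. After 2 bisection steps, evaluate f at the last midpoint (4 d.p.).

5.9844

m = 5.5, f(m) = -1.625 (−); new bracket [5.5, 6]
m = 5.75, f(m) = 5.984375 (+); new bracket [5.5, 5.75]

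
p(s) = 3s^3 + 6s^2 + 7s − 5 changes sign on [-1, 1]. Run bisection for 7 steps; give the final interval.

m = 0, p(m) = -5 (−); new bracket [0, 1]
m = 0.5, p(m) = 0.375 (+); new bracket [0, 0.5]
m = 0.25, p(m) = -2.828125 (−); new bracket [0.25, 0.5]
m = 0.375, p(m) = -1.373 (−); new bracket [0.375, 0.5]
m = 0.4375, p(m) = -0.5378 (−); new bracket [0.4375, 0.5]
m = 0.46875, p(m) = -0.0914 (−); new bracket [0.46875, 0.5]
m = 0.484375, p(m) = 0.1393 (+); new bracket [0.46875, 0.484375]

[0.46875, 0.484375]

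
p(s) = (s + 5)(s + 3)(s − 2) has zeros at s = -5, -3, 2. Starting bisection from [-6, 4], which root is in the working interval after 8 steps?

2

midpoint -1: p = -24 < 0 → [-1, 4]
midpoint 1.5: p = -14.625 < 0 → [1.5, 4]
midpoint 2.75: p = 33.421875 > 0 → [1.5, 2.75]
midpoint 2.125: p = 4.5645 > 0 → [1.5, 2.125]
midpoint 1.8125: p = -6.1472 < 0 → [1.8125, 2.125]
midpoint 1.96875: p = -1.0821 < 0 → [1.96875, 2.125]
midpoint 2.046875: p = 1.6671 > 0 → [1.96875, 2.046875]
midpoint 2.0078125: p = 0.2742 > 0 → [1.96875, 2.0078125]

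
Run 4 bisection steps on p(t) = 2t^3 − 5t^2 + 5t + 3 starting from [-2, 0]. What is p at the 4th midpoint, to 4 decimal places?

t = -1 gives p = -9, negative; keep [-1, 0]
t = -0.5 gives p = -1, negative; keep [-0.5, 0]
t = -0.25 gives p = 1.40625, positive; keep [-0.5, -0.25]
t = -0.375 gives p = 0.3164, positive; keep [-0.5, -0.375]

0.3164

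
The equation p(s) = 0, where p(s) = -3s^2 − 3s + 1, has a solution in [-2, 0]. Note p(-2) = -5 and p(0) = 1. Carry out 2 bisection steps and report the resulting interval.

[-1.5, -1]

m = -1, p(m) = 1 (+); new bracket [-2, -1]
m = -1.5, p(m) = -1.25 (−); new bracket [-1.5, -1]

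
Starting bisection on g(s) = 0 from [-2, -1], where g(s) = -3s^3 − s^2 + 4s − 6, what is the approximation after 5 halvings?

midpoint -1.5: g = -4.125 < 0 → [-2, -1.5]
midpoint -1.75: g = 0.015625 > 0 → [-1.75, -1.5]
midpoint -1.625: g = -2.267578 < 0 → [-1.75, -1.625]
midpoint -1.6875: g = -1.1814 < 0 → [-1.75, -1.6875]
midpoint -1.71875: g = -0.597 < 0 → [-1.75, -1.71875]

-1.71875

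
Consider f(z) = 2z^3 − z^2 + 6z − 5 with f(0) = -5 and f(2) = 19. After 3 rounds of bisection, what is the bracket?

[0.75, 1]

z = 1 gives f = 2, positive; keep [0, 1]
z = 0.5 gives f = -2, negative; keep [0.5, 1]
z = 0.75 gives f = -0.21875, negative; keep [0.75, 1]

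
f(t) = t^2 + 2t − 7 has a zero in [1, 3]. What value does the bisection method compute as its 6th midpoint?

f(2) = 1 > 0, so the root lies in [1, 2]
f(1.5) = -1.75 < 0, so the root lies in [1.5, 2]
f(1.75) = -0.4375 < 0, so the root lies in [1.75, 2]
f(1.875) = 0.2656 > 0, so the root lies in [1.75, 1.875]
f(1.8125) = -0.0898 < 0, so the root lies in [1.8125, 1.875]
f(1.84375) = 0.0869 > 0, so the root lies in [1.8125, 1.84375]

1.84375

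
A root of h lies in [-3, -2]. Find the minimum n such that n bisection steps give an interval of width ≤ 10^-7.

24

Width after n steps is 1/2^n. Need 2^n ≥ 1/10^-7 = 10000000.
2^23 = 8388608 < 10000000 ≤ 2^24 = 16777216, so n = 24.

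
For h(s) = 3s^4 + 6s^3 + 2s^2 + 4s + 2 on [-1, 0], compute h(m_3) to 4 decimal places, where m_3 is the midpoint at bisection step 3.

m = -0.5, h(m) = -0.0625 (−); new bracket [-0.5, 0]
m = -0.25, h(m) = 1.042969 (+); new bracket [-0.5, -0.25]
m = -0.375, h(m) = 0.52417 (+); new bracket [-0.5, -0.375]

0.5242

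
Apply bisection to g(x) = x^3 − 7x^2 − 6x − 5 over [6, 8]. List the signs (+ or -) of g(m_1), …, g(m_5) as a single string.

---+-

x = 7 gives g = -47, negative; keep [7, 8]
x = 7.5 gives g = -21.875, negative; keep [7.5, 8]
x = 7.75 gives g = -6.453125, negative; keep [7.75, 8]
x = 7.875 gives g = 2.0137, positive; keep [7.75, 7.875]
x = 7.8125 gives g = -2.2839, negative; keep [7.8125, 7.875]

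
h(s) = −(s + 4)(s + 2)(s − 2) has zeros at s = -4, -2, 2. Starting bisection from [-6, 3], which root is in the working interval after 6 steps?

2

s = -1.5 gives h = 4.375, positive; keep [-1.5, 3]
s = 0.75 gives h = 16.328125, positive; keep [0.75, 3]
s = 1.875 gives h = 2.845703, positive; keep [1.875, 3]
s = 2.4375 gives h = -12.4978, negative; keep [1.875, 2.4375]
s = 2.15625 gives h = -3.998, negative; keep [1.875, 2.15625]
s = 2.015625 gives h = -0.3774, negative; keep [1.875, 2.015625]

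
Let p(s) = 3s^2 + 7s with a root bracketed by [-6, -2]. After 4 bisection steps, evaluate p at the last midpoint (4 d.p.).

midpoint -4: p = 20 > 0 → [-4, -2]
midpoint -3: p = 6 > 0 → [-3, -2]
midpoint -2.5: p = 1.25 > 0 → [-2.5, -2]
midpoint -2.25: p = -0.5625 < 0 → [-2.5, -2.25]

-0.5625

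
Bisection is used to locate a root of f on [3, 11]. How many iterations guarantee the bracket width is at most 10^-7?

Width after n steps is 8/2^n. Need 2^n ≥ 8/10^-7 = 80000000.
2^26 = 67108864 < 80000000 ≤ 2^27 = 134217728, so n = 27.

27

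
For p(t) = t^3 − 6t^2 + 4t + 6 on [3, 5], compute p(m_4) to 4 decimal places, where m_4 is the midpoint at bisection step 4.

-1.2363

t = 4 gives p = -10, negative; keep [4, 5]
t = 4.5 gives p = -6.375, negative; keep [4.5, 5]
t = 4.75 gives p = -3.203125, negative; keep [4.75, 5]
t = 4.875 gives p = -1.2363, negative; keep [4.875, 5]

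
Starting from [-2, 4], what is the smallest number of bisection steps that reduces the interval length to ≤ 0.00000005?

27

Width after n steps is 6/2^n. Need 2^n ≥ 6/0.00000005 = 120000000.
2^26 = 67108864 < 120000000 ≤ 2^27 = 134217728, so n = 27.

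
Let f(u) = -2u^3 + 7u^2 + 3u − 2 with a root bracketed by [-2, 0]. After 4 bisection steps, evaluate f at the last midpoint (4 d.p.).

m = -1, f(m) = 4 (+); new bracket [-1, 0]
m = -0.5, f(m) = -1.5 (−); new bracket [-1, -0.5]
m = -0.75, f(m) = 0.53125 (+); new bracket [-0.75, -0.5]
m = -0.625, f(m) = -0.6523 (−); new bracket [-0.75, -0.625]

-0.6523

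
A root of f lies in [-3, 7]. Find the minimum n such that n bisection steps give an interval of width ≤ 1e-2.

Width after n steps is 10/2^n. Need 2^n ≥ 10/1e-2 = 1000.
2^9 = 512 < 1000 ≤ 2^10 = 1024, so n = 10.

10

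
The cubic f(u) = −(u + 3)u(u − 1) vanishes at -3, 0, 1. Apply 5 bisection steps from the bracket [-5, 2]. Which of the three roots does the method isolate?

-3

u = -1.5 gives f = -5.625, negative; keep [-5, -1.5]
u = -3.25 gives f = 3.453125, positive; keep [-3.25, -1.5]
u = -2.375 gives f = -5.009766, negative; keep [-3.25, -2.375]
u = -2.8125 gives f = -2.0105, negative; keep [-3.25, -2.8125]
u = -3.03125 gives f = 0.3819, positive; keep [-3.03125, -2.8125]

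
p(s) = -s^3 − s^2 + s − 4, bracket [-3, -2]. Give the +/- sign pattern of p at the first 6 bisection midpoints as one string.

s = -2.5 gives p = 2.875, positive; keep [-2.5, -2]
s = -2.25 gives p = 0.078125, positive; keep [-2.25, -2]
s = -2.125 gives p = -1.044922, negative; keep [-2.25, -2.125]
s = -2.1875 gives p = -0.5051, negative; keep [-2.25, -2.1875]
s = -2.21875 gives p = -0.219, negative; keep [-2.25, -2.21875]
s = -2.234375 gives p = -0.0718, negative; keep [-2.25, -2.234375]

++----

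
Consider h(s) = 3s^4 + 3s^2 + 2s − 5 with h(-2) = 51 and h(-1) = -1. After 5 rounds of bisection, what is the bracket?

m = -1.5, h(m) = 13.9375 (+); new bracket [-1.5, -1]
m = -1.25, h(m) = 4.511719 (+); new bracket [-1.25, -1]
m = -1.125, h(m) = 1.352295 (+); new bracket [-1.125, -1]
m = -1.0625, h(m) = 0.085 (+); new bracket [-1.0625, -1]
m = -1.03125, h(m) = -0.4791 (−); new bracket [-1.0625, -1.03125]

[-1.0625, -1.03125]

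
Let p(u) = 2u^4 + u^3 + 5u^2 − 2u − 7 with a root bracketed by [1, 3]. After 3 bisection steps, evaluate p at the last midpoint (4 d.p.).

5.1484

m = 2, p(m) = 49 (+); new bracket [1, 2]
m = 1.5, p(m) = 14.75 (+); new bracket [1, 1.5]
m = 1.25, p(m) = 5.148438 (+); new bracket [1, 1.25]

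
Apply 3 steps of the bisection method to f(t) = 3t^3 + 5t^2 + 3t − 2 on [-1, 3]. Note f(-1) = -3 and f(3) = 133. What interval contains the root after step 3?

[0, 0.5]

m = 1, f(m) = 9 (+); new bracket [-1, 1]
m = 0, f(m) = -2 (−); new bracket [0, 1]
m = 0.5, f(m) = 1.125 (+); new bracket [0, 0.5]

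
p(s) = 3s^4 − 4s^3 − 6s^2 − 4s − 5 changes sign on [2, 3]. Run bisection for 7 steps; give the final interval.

[2.46875, 2.4765625]

p(2.5) = 2.1875 > 0, so the root lies in [2, 2.5]
p(2.25) = -13.050781 < 0, so the root lies in [2.25, 2.5]
p(2.375) = -6.479736 < 0, so the root lies in [2.375, 2.5]
p(2.4375) = -2.4262 < 0, so the root lies in [2.4375, 2.5]
p(2.46875) = -0.1917 < 0, so the root lies in [2.46875, 2.5]
p(2.484375) = 0.9795 > 0, so the root lies in [2.46875, 2.484375]
p(2.4765625) = 0.3893 > 0, so the root lies in [2.46875, 2.4765625]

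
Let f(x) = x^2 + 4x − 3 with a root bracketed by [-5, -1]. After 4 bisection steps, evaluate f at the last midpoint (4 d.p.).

0.5625

x = -3 gives f = -6, negative; keep [-5, -3]
x = -4 gives f = -3, negative; keep [-5, -4]
x = -4.5 gives f = -0.75, negative; keep [-5, -4.5]
x = -4.75 gives f = 0.5625, positive; keep [-4.75, -4.5]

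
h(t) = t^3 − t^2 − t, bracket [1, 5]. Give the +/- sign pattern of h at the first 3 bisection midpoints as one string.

t = 3 gives h = 15, positive; keep [1, 3]
t = 2 gives h = 2, positive; keep [1, 2]
t = 1.5 gives h = -0.375, negative; keep [1.5, 2]

++-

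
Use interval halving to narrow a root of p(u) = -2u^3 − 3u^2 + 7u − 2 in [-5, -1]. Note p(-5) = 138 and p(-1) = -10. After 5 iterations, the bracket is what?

p(-3) = 4 > 0, so the root lies in [-3, -1]
p(-2) = -12 < 0, so the root lies in [-3, -2]
p(-2.5) = -7 < 0, so the root lies in [-3, -2.5]
p(-2.75) = -2.3438 < 0, so the root lies in [-3, -2.75]
p(-2.875) = 0.6055 > 0, so the root lies in [-2.875, -2.75]

[-2.875, -2.75]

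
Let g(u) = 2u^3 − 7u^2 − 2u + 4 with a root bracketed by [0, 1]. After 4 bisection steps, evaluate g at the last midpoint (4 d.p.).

m = 0.5, g(m) = 1.5 (+); new bracket [0.5, 1]
m = 0.75, g(m) = -0.59375 (−); new bracket [0.5, 0.75]
m = 0.625, g(m) = 0.503906 (+); new bracket [0.625, 0.75]
m = 0.6875, g(m) = -0.0337 (−); new bracket [0.625, 0.6875]

-0.0337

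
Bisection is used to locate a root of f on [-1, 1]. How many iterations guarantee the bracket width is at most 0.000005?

Width after n steps is 2/2^n. Need 2^n ≥ 2/0.000005 = 400000.
2^18 = 262144 < 400000 ≤ 2^19 = 524288, so n = 19.

19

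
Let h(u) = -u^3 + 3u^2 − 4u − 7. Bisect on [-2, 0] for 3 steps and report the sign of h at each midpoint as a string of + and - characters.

midpoint -1: h = 1 > 0 → [-1, 0]
midpoint -0.5: h = -4.125 < 0 → [-1, -0.5]
midpoint -0.75: h = -1.890625 < 0 → [-1, -0.75]

+--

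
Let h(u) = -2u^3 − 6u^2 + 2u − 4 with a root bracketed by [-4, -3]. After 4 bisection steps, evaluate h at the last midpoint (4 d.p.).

midpoint -3.5: h = 1.25 > 0 → [-3.5, -3]
midpoint -3.25: h = -5.21875 < 0 → [-3.5, -3.25]
midpoint -3.375: h = -2.207031 < 0 → [-3.5, -3.375]
midpoint -3.4375: h = -0.5356 < 0 → [-3.5, -3.4375]

-0.5356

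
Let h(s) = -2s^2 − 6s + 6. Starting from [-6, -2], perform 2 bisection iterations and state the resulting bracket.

[-4, -3]

m = -4, h(m) = -2 (−); new bracket [-4, -2]
m = -3, h(m) = 6 (+); new bracket [-4, -3]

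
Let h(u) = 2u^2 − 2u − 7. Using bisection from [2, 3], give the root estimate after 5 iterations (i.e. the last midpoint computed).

2.40625

u = 2.5 gives h = 0.5, positive; keep [2, 2.5]
u = 2.25 gives h = -1.375, negative; keep [2.25, 2.5]
u = 2.375 gives h = -0.46875, negative; keep [2.375, 2.5]
u = 2.4375 gives h = 0.0078, positive; keep [2.375, 2.4375]
u = 2.40625 gives h = -0.2324, negative; keep [2.40625, 2.4375]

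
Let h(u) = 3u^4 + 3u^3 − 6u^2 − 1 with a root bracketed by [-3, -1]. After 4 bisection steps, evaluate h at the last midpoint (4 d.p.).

midpoint -2: h = -1 < 0 → [-3, -2]
midpoint -2.5: h = 31.8125 > 0 → [-2.5, -2]
midpoint -2.25: h = 11.339844 > 0 → [-2.25, -2]
midpoint -2.125: h = 4.2917 > 0 → [-2.125, -2]

4.2917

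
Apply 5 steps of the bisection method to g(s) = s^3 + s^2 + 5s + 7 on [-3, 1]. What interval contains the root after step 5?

s = -1 gives g = 2, positive; keep [-3, -1]
s = -2 gives g = -7, negative; keep [-2, -1]
s = -1.5 gives g = -1.625, negative; keep [-1.5, -1]
s = -1.25 gives g = 0.3594, positive; keep [-1.5, -1.25]
s = -1.375 gives g = -0.584, negative; keep [-1.375, -1.25]

[-1.375, -1.25]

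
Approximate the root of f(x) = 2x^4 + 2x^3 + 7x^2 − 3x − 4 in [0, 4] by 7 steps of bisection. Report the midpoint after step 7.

midpoint 2: f = 66 > 0 → [0, 2]
midpoint 1: f = 4 > 0 → [0, 1]
midpoint 0.5: f = -3.375 < 0 → [0.5, 1]
midpoint 0.75: f = -0.8359 < 0 → [0.75, 1]
midpoint 0.875: f = 1.2466 > 0 → [0.75, 0.875]
midpoint 0.8125: f = 0.128 > 0 → [0.75, 0.8125]
midpoint 0.78125: f = -0.3726 < 0 → [0.78125, 0.8125]

0.78125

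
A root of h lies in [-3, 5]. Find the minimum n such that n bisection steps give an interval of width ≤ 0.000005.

21

Width after n steps is 8/2^n. Need 2^n ≥ 8/0.000005 = 1600000.
2^20 = 1048576 < 1600000 ≤ 2^21 = 2097152, so n = 21.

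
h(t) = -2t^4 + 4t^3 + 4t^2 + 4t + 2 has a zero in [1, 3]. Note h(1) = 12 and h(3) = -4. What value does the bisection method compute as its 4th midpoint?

m = 2, h(m) = 26 (+); new bracket [2, 3]
m = 2.5, h(m) = 21.375 (+); new bracket [2.5, 3]
m = 2.75, h(m) = 12.054688 (+); new bracket [2.75, 3]
m = 2.875, h(m) = 4.9761 (+); new bracket [2.875, 3]

2.875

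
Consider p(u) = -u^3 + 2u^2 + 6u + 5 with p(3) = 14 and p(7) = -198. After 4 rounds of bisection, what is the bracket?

midpoint 5: p = -40 < 0 → [3, 5]
midpoint 4: p = -3 < 0 → [3, 4]
midpoint 3.5: p = 7.625 > 0 → [3.5, 4]
midpoint 3.75: p = 2.8906 > 0 → [3.75, 4]

[3.75, 4]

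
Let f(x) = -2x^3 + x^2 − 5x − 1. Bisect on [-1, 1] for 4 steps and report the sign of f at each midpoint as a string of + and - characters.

midpoint 0: f = -1 < 0 → [-1, 0]
midpoint -0.5: f = 2 > 0 → [-0.5, 0]
midpoint -0.25: f = 0.34375 > 0 → [-0.25, 0]
midpoint -0.125: f = -0.3555 < 0 → [-0.25, -0.125]

-++-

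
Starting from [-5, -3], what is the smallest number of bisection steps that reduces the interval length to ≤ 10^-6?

Width after n steps is 2/2^n. Need 2^n ≥ 2/10^-6 = 2000000.
2^20 = 1048576 < 2000000 ≤ 2^21 = 2097152, so n = 21.

21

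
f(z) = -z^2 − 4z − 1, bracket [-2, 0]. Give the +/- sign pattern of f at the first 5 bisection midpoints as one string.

++-++

midpoint -1: f = 2 > 0 → [-1, 0]
midpoint -0.5: f = 0.75 > 0 → [-0.5, 0]
midpoint -0.25: f = -0.0625 < 0 → [-0.5, -0.25]
midpoint -0.375: f = 0.3594 > 0 → [-0.375, -0.25]
midpoint -0.3125: f = 0.1523 > 0 → [-0.3125, -0.25]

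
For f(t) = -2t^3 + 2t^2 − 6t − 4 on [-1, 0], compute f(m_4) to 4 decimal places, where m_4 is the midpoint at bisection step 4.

midpoint -0.5: f = -0.25 < 0 → [-1, -0.5]
midpoint -0.75: f = 2.46875 > 0 → [-0.75, -0.5]
midpoint -0.625: f = 1.019531 > 0 → [-0.625, -0.5]
midpoint -0.5625: f = 0.3638 > 0 → [-0.5625, -0.5]

0.3638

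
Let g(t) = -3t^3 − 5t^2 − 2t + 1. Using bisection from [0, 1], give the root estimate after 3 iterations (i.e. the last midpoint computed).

0.375

m = 0.5, g(m) = -1.625 (−); new bracket [0, 0.5]
m = 0.25, g(m) = 0.140625 (+); new bracket [0.25, 0.5]
m = 0.375, g(m) = -0.611328 (−); new bracket [0.25, 0.375]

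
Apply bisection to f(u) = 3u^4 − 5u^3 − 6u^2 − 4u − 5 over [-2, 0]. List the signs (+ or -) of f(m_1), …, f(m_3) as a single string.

u = -1 gives f = 1, positive; keep [-1, 0]
u = -0.5 gives f = -3.6875, negative; keep [-1, -0.5]
u = -0.75 gives f = -2.316406, negative; keep [-1, -0.75]

+--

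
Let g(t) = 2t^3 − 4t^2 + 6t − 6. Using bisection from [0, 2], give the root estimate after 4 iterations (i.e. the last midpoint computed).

t = 1 gives g = -2, negative; keep [1, 2]
t = 1.5 gives g = 0.75, positive; keep [1, 1.5]
t = 1.25 gives g = -0.84375, negative; keep [1.25, 1.5]
t = 1.375 gives g = -0.1133, negative; keep [1.375, 1.5]

1.375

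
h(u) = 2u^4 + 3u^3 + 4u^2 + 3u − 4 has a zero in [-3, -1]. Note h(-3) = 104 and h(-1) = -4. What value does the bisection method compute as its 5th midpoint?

-1.4375

midpoint -2: h = 14 > 0 → [-2, -1]
midpoint -1.5: h = 0.5 > 0 → [-1.5, -1]
midpoint -1.25: h = -2.476562 < 0 → [-1.5, -1.25]
midpoint -1.375: h = -1.2124 < 0 → [-1.5, -1.375]
midpoint -1.4375: h = -0.4182 < 0 → [-1.5, -1.4375]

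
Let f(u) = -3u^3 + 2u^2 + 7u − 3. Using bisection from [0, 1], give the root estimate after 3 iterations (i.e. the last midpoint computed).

midpoint 0.5: f = 0.625 > 0 → [0, 0.5]
midpoint 0.25: f = -1.171875 < 0 → [0.25, 0.5]
midpoint 0.375: f = -0.251953 < 0 → [0.375, 0.5]

0.375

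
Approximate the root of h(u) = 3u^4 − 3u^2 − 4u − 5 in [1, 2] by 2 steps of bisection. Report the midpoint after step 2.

1.75

m = 1.5, h(m) = -2.5625 (−); new bracket [1.5, 2]
m = 1.75, h(m) = 6.949219 (+); new bracket [1.5, 1.75]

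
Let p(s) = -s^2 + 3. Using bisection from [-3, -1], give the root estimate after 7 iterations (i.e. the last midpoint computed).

-1.734375

m = -2, p(m) = -1 (−); new bracket [-2, -1]
m = -1.5, p(m) = 0.75 (+); new bracket [-2, -1.5]
m = -1.75, p(m) = -0.0625 (−); new bracket [-1.75, -1.5]
m = -1.625, p(m) = 0.3594 (+); new bracket [-1.75, -1.625]
m = -1.6875, p(m) = 0.1523 (+); new bracket [-1.75, -1.6875]
m = -1.71875, p(m) = 0.0459 (+); new bracket [-1.75, -1.71875]
m = -1.734375, p(m) = -0.0081 (−); new bracket [-1.734375, -1.71875]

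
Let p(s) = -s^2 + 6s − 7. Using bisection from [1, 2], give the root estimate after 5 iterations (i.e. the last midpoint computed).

p(1.5) = -0.25 < 0, so the root lies in [1.5, 2]
p(1.75) = 0.4375 > 0, so the root lies in [1.5, 1.75]
p(1.625) = 0.109375 > 0, so the root lies in [1.5, 1.625]
p(1.5625) = -0.0664 < 0, so the root lies in [1.5625, 1.625]
p(1.59375) = 0.0225 > 0, so the root lies in [1.5625, 1.59375]

1.59375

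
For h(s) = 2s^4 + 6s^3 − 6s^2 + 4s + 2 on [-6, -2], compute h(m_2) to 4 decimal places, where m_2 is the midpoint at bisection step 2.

-64.0000

h(-4) = 18 > 0, so the root lies in [-4, -2]
h(-3) = -64 < 0, so the root lies in [-4, -3]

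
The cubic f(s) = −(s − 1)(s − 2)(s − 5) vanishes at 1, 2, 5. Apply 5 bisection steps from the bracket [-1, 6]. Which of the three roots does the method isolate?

5

s = 2.5 gives f = 1.875, positive; keep [2.5, 6]
s = 4.25 gives f = 5.484375, positive; keep [4.25, 6]
s = 5.125 gives f = -1.611328, negative; keep [4.25, 5.125]
s = 4.6875 gives f = 3.0969, positive; keep [4.6875, 5.125]
s = 4.90625 gives f = 1.0643, positive; keep [4.90625, 5.125]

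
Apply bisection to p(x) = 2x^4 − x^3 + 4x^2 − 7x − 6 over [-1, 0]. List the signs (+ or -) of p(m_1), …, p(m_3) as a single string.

x = -0.5 gives p = -1.25, negative; keep [-1, -0.5]
x = -0.75 gives p = 2.554688, positive; keep [-0.75, -0.5]
x = -0.625 gives p = 0.486816, positive; keep [-0.625, -0.5]

-++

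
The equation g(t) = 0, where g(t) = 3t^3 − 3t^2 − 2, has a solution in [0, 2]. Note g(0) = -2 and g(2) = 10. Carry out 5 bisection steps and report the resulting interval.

m = 1, g(m) = -2 (−); new bracket [1, 2]
m = 1.5, g(m) = 1.375 (+); new bracket [1, 1.5]
m = 1.25, g(m) = -0.828125 (−); new bracket [1.25, 1.5]
m = 1.375, g(m) = 0.127 (+); new bracket [1.25, 1.375]
m = 1.3125, g(m) = -0.385 (−); new bracket [1.3125, 1.375]

[1.3125, 1.375]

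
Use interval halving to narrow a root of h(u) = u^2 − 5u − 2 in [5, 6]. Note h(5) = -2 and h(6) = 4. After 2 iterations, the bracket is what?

[5.25, 5.5]

m = 5.5, h(m) = 0.75 (+); new bracket [5, 5.5]
m = 5.25, h(m) = -0.6875 (−); new bracket [5.25, 5.5]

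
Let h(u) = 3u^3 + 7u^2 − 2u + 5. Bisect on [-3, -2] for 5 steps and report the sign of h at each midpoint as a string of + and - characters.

++--+

midpoint -2.5: h = 6.875 > 0 → [-3, -2.5]
midpoint -2.75: h = 1.046875 > 0 → [-3, -2.75]
midpoint -2.875: h = -2.681641 < 0 → [-2.875, -2.75]
midpoint -2.8125: h = -0.7458 < 0 → [-2.8125, -2.75]
midpoint -2.78125: h = 0.1681 > 0 → [-2.8125, -2.78125]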